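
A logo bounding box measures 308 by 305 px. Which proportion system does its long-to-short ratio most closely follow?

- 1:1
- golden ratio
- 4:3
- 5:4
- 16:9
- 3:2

Ratio = 308 / 305 ≈ 1.010.
Distances: 1:1 1.000 (Δ 0.010); golden ratio 1.618 (Δ 0.608); 4:3 1.333 (Δ 0.323); 5:4 1.250 (Δ 0.240); 16:9 1.778 (Δ 0.768); 3:2 1.500 (Δ 0.490).

1:1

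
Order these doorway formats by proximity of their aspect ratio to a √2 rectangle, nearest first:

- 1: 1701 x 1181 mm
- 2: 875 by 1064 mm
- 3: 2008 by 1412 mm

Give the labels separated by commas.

3, 1, 2

Ratios: 1 = 1701 / 1181 ≈ 1.440; 2 = 1064 / 875 ≈ 1.216; 3 = 2008 / 1412 ≈ 1.422.
|Δ from 1.414|: 1 0.026; 2 0.198; 3 0.008.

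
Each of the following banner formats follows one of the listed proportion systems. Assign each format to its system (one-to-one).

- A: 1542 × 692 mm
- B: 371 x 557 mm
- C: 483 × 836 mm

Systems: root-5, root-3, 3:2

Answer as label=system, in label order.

A=root-5, B=3:2, C=root-3

A = 1542/692 ≈ 2.228 → root-5 (2.236)
B = 557/371 ≈ 1.501 → 3:2 (1.500)
C = 836/483 ≈ 1.731 → root-3 (1.732)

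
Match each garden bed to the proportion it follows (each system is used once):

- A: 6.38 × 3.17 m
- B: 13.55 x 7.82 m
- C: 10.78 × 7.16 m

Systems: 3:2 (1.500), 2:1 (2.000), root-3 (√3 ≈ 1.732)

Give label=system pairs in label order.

A = 6.38/3.17 ≈ 2.013 → 2:1 (2.000)
B = 13.55/7.82 ≈ 1.733 → root-3 (1.732)
C = 10.78/7.16 ≈ 1.506 → 3:2 (1.500)

A=2:1, B=root-3, C=3:2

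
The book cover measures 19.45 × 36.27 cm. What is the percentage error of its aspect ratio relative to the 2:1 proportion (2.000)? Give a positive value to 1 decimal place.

6.8%

Ratio = 36.27 / 19.45 ≈ 1.8648.
Ideal 2:1 = 2.0000. |1.8648 − 2.0000| / 2.0000 ≈ 6.76% → 6.8%.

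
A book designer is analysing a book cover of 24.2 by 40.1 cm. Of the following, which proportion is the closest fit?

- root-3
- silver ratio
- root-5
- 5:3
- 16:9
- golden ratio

40.1/24.2 ≈ 1.657. Nearest candidates are 5:3 (1.667, off by 0.010) and golden ratio (1.618, off by 0.039).

5:3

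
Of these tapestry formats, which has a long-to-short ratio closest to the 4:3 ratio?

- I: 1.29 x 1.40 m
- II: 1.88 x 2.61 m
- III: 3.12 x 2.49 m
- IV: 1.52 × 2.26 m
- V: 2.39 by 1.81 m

V

Ratios (long/short): I ≈ 1.085; II ≈ 1.388; III ≈ 1.253; IV ≈ 1.487; V ≈ 1.320.
4:3 ≈ 1.333; option V is nearest (Δ 0.013).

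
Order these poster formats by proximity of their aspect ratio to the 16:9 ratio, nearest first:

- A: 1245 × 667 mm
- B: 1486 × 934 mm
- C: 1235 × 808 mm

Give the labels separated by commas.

A: 1245/667 ≈ 1.867 → |1.867 − 1.778| = 0.089
B: 1486/934 ≈ 1.591 → |1.591 − 1.778| = 0.187
C: 1235/808 ≈ 1.528 → |1.528 − 1.778| = 0.250

A, B, C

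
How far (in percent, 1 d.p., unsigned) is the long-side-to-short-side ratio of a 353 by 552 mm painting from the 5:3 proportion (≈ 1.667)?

6.2%

Ratio = 552 / 353 ≈ 1.5637.
Ideal 5:3 ≈ 1.6667. |1.5637 − 1.6667| / 1.6667 ≈ 6.18% → 6.2%.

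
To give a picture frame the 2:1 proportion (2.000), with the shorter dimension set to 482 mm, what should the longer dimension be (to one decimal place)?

964.0 mm

2:1 = 2.00000.
Longer side = 482 × 2.00000 ≈ 964.000 → 964.0 mm.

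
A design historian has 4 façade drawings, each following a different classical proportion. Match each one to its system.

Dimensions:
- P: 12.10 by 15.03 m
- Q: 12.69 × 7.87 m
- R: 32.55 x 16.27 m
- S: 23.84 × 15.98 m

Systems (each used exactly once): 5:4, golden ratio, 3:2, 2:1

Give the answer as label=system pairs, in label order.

P=5:4, Q=golden ratio, R=2:1, S=3:2

Ratios: P ≈ 1.242; Q ≈ 1.612; R ≈ 2.001; S ≈ 1.492.
Targets: 5:4 ≈ 1.250; golden ratio ≈ 1.618; 3:2 ≈ 1.500; 2:1 ≈ 2.000.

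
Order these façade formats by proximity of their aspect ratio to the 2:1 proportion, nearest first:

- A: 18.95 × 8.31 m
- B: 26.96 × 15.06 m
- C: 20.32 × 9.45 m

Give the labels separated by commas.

Ratios: A = 18.95 / 8.31 ≈ 2.280; B = 26.96 / 15.06 ≈ 1.790; C = 20.32 / 9.45 ≈ 2.150.
|Δ from 2.000|: A 0.280; B 0.210; C 0.150.

C, B, A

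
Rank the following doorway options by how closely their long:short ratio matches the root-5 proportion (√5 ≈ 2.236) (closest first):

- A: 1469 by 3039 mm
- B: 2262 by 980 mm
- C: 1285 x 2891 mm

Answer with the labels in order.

C, B, A

Ratios: A = 3039 / 1469 ≈ 2.069; B = 2262 / 980 ≈ 2.308; C = 2891 / 1285 ≈ 2.250.
|Δ from 2.236|: A 0.167; B 0.072; C 0.014.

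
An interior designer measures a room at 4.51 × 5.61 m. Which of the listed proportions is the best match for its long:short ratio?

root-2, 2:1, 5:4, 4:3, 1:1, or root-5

5:4

5.61/4.51 ≈ 1.244. Nearest candidates are 5:4 (1.250, off by 0.006) and 4:3 (1.333, off by 0.089).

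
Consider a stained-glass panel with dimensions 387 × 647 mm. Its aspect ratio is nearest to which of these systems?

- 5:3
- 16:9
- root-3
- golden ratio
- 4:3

Ratio = 647 / 387 ≈ 1.672.
Distances: 5:3 1.667 (Δ 0.005); 16:9 1.778 (Δ 0.106); root-3 1.732 (Δ 0.060); golden ratio 1.618 (Δ 0.054); 4:3 1.333 (Δ 0.339).

5:3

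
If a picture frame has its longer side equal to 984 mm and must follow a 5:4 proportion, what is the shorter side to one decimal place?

787.2 mm

5:4 = 1.25000.
Shorter side = 984 ÷ 1.25000 ≈ 787.200 → 787.2 mm.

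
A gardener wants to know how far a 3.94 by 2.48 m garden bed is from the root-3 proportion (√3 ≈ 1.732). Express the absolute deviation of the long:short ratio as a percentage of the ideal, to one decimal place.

8.3%

Ratio = 3.94 / 2.48 ≈ 1.5887.
Ideal root-3 ≈ 1.7321. |1.5887 − 1.7321| / 1.7321 ≈ 8.28% → 8.3%.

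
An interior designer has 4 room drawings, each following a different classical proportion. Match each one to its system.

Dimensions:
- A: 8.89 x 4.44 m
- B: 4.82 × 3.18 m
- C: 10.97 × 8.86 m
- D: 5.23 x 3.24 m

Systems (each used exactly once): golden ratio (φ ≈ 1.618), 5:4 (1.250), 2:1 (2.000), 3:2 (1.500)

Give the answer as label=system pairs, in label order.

Ratios: A ≈ 2.002; B ≈ 1.516; C ≈ 1.238; D ≈ 1.614.
Targets: golden ratio ≈ 1.618; 5:4 ≈ 1.250; 2:1 ≈ 2.000; 3:2 ≈ 1.500.

A=2:1, B=3:2, C=5:4, D=golden ratio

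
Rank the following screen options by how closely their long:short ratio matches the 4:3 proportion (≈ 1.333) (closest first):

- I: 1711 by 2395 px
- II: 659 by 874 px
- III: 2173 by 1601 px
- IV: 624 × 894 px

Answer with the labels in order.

II, III, I, IV

Ratios: I = 2395 / 1711 ≈ 1.400; II = 874 / 659 ≈ 1.326; III = 2173 / 1601 ≈ 1.357; IV = 894 / 624 ≈ 1.433.
|Δ from 1.333|: I 0.067; II 0.007; III 0.024; IV 0.100.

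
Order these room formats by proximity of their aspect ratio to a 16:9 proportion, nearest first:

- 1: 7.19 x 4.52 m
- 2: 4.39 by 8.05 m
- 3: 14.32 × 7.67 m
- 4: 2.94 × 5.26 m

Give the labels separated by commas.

1: 7.19/4.52 ≈ 1.591 → |1.591 − 1.778| = 0.187
2: 8.05/4.39 ≈ 1.834 → |1.834 − 1.778| = 0.056
3: 14.32/7.67 ≈ 1.867 → |1.867 − 1.778| = 0.089
4: 5.26/2.94 ≈ 1.789 → |1.789 − 1.778| = 0.011

4, 2, 3, 1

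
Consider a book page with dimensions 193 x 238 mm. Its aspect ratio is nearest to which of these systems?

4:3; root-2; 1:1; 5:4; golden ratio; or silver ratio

5:4

238/193 ≈ 1.233. Nearest candidates are 5:4 (1.250, off by 0.017) and 4:3 (1.333, off by 0.100).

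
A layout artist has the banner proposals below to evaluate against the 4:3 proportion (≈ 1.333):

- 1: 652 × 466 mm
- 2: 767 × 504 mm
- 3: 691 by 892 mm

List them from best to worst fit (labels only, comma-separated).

3, 1, 2

1: 652/466 ≈ 1.399 → |1.399 − 1.333| = 0.066
2: 767/504 ≈ 1.522 → |1.522 − 1.333| = 0.189
3: 892/691 ≈ 1.291 → |1.291 − 1.333| = 0.042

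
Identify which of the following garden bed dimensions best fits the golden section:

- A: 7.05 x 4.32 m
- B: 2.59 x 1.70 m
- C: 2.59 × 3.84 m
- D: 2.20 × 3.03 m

Target golden ratio ≈ 1.618.
A: 1.632 (Δ0.014)  B: 1.524 (Δ0.094)  C: 1.483 (Δ0.135)  D: 1.377 (Δ0.241)

A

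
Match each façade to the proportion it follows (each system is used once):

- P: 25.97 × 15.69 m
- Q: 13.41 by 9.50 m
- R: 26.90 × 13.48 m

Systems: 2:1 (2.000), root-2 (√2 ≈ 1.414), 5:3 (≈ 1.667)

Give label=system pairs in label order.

Ratios: P ≈ 1.655; Q ≈ 1.412; R ≈ 1.996.
Targets: 2:1 ≈ 2.000; root-2 ≈ 1.414; 5:3 ≈ 1.667.

P=5:3, Q=root-2, R=2:1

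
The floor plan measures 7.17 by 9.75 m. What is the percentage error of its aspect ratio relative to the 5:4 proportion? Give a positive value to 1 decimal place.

Ratio = 9.75 / 7.17 ≈ 1.3598.
Ideal 5:4 = 1.2500. |1.3598 − 1.2500| / 1.2500 ≈ 8.78% → 8.8%.

8.8%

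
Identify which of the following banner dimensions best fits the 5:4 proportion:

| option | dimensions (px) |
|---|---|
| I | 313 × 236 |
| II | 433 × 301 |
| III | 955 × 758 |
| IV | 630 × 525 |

III

Target 5:4 ≈ 1.250.
I: 1.326 (Δ0.076)  II: 1.439 (Δ0.189)  III: 1.260 (Δ0.010)  IV: 1.200 (Δ0.050)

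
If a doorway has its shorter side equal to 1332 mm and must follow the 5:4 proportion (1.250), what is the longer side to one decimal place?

1665.0 mm

5:4 = 1.25000.
Longer side = 1332 × 1.25000 ≈ 1665.000 → 1665.0 mm.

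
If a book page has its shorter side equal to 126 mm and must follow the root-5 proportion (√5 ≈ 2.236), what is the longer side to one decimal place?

root-5 ≈ 2.23607.
Longer side = 126 × 2.23607 ≈ 281.745 → 281.7 mm.

281.7 mm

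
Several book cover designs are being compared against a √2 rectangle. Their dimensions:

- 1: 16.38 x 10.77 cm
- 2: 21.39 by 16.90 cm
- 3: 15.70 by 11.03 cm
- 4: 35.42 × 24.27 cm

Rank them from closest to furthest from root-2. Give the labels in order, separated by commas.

Ratios: 1 = 16.38 / 10.77 ≈ 1.521; 2 = 21.39 / 16.90 ≈ 1.266; 3 = 15.70 / 11.03 ≈ 1.423; 4 = 35.42 / 24.27 ≈ 1.459.
|Δ from 1.414|: 1 0.107; 2 0.148; 3 0.009; 4 0.045.

3, 4, 1, 2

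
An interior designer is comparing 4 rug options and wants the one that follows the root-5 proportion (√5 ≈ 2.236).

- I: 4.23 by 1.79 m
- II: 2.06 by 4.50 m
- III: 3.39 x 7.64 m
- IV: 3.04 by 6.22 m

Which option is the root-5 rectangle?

Ratios (long/short): I ≈ 2.363; II ≈ 2.184; III ≈ 2.254; IV ≈ 2.046.
root-5 ≈ 2.236; option III is nearest (Δ 0.018).

III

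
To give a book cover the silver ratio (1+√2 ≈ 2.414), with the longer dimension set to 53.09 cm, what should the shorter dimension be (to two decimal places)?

21.99 cm

silver ratio ≈ 2.41421.
Shorter side = 53.09 ÷ 2.41421 ≈ 21.9906 → 21.99 cm.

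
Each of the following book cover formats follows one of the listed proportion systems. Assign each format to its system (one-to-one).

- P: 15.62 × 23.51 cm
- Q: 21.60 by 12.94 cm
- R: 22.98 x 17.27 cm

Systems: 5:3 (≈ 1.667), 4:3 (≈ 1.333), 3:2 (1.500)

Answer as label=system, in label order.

Ratios: P ≈ 1.505; Q ≈ 1.669; R ≈ 1.331.
Targets: 5:3 ≈ 1.667; 4:3 ≈ 1.333; 3:2 ≈ 1.500.

P=3:2, Q=5:3, R=4:3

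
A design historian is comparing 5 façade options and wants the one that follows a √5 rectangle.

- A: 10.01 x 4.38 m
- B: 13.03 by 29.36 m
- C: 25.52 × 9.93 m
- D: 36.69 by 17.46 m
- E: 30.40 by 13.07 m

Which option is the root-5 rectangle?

B

Target root-5 ≈ 2.236.
A: 2.285 (Δ0.049)  B: 2.253 (Δ0.017)  C: 2.570 (Δ0.334)  D: 2.101 (Δ0.135)  E: 2.326 (Δ0.090)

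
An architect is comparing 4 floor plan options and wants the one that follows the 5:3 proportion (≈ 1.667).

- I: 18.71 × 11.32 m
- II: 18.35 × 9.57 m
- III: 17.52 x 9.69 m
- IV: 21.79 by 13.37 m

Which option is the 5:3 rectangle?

I

Target 5:3 ≈ 1.667.
I: 1.653 (Δ0.014)  II: 1.917 (Δ0.250)  III: 1.808 (Δ0.141)  IV: 1.630 (Δ0.037)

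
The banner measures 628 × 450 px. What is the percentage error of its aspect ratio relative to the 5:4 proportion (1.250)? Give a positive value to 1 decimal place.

Ratio = 628 / 450 ≈ 1.3956.
Ideal 5:4 = 1.2500. |1.3956 − 1.2500| / 1.2500 ≈ 11.65% → 11.6%.

11.6%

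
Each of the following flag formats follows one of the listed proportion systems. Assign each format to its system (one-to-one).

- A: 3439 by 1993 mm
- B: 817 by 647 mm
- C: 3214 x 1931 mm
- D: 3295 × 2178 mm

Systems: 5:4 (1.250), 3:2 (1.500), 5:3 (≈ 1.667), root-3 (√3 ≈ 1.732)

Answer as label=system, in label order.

A=root-3, B=5:4, C=5:3, D=3:2

A = 3439/1993 ≈ 1.726 → root-3 (1.732)
B = 817/647 ≈ 1.263 → 5:4 (1.250)
C = 3214/1931 ≈ 1.664 → 5:3 (1.667)
D = 3295/2178 ≈ 1.513 → 3:2 (1.500)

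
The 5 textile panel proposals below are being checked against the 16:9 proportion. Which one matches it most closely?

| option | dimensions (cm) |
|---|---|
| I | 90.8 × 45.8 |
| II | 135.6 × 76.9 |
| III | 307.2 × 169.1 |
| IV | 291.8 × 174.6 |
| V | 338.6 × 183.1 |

II

Ratios (long/short): I ≈ 1.983; II ≈ 1.763; III ≈ 1.817; IV ≈ 1.671; V ≈ 1.849.
16:9 ≈ 1.778; option II is nearest (Δ 0.015).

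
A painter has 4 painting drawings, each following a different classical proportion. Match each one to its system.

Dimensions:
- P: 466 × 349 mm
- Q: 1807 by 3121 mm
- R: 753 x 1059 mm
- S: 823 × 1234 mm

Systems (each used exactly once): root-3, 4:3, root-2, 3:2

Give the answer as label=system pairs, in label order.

P=4:3, Q=root-3, R=root-2, S=3:2

P = 466/349 ≈ 1.335 → 4:3 (1.333)
Q = 3121/1807 ≈ 1.727 → root-3 (1.732)
R = 1059/753 ≈ 1.406 → root-2 (1.414)
S = 1234/823 ≈ 1.499 → 3:2 (1.500)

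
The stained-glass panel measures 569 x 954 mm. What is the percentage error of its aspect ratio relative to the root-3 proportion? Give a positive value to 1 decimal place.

3.2%

Ratio = 954 / 569 ≈ 1.6766.
Ideal root-3 ≈ 1.7321. |1.6766 − 1.7321| / 1.7321 ≈ 3.20% → 3.2%.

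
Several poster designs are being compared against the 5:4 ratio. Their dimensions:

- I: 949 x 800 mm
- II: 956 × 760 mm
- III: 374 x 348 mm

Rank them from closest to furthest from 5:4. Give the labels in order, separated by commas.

II, I, III

I: 949/800 ≈ 1.186 → |1.186 − 1.250| = 0.064
II: 956/760 ≈ 1.258 → |1.258 − 1.250| = 0.008
III: 374/348 ≈ 1.075 → |1.075 − 1.250| = 0.175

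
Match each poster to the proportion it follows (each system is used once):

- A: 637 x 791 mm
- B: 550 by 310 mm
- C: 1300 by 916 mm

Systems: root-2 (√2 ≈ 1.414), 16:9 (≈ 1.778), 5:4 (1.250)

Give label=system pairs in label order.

A = 791/637 ≈ 1.242 → 5:4 (1.250)
B = 550/310 ≈ 1.774 → 16:9 (1.778)
C = 1300/916 ≈ 1.419 → root-2 (1.414)

A=5:4, B=16:9, C=root-2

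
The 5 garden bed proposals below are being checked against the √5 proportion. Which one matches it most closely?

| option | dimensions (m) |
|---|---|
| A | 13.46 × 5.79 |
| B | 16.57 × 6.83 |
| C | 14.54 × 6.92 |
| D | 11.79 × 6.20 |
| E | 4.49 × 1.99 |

Target root-5 ≈ 2.236.
A: 2.325 (Δ0.089)  B: 2.426 (Δ0.190)  C: 2.101 (Δ0.135)  D: 1.902 (Δ0.334)  E: 2.256 (Δ0.020)

E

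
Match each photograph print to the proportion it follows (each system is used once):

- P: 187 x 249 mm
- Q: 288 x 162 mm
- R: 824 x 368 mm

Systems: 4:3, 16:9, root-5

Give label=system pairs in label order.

P=4:3, Q=16:9, R=root-5

Ratios: P ≈ 1.332; Q ≈ 1.778; R ≈ 2.239.
Targets: 4:3 ≈ 1.333; 16:9 ≈ 1.778; root-5 ≈ 2.236.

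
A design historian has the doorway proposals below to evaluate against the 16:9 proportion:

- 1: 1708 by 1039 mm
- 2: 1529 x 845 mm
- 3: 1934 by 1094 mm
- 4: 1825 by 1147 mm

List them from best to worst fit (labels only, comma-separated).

3, 2, 1, 4

Ratios: 1 = 1708 / 1039 ≈ 1.644; 2 = 1529 / 845 ≈ 1.809; 3 = 1934 / 1094 ≈ 1.768; 4 = 1825 / 1147 ≈ 1.591.
|Δ from 1.778|: 1 0.134; 2 0.031; 3 0.010; 4 0.187.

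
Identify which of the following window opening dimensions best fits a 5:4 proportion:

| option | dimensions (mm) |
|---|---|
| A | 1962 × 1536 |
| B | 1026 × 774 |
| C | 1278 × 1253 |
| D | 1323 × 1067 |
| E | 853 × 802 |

Ratios (long/short): A ≈ 1.277; B ≈ 1.326; C ≈ 1.020; D ≈ 1.240; E ≈ 1.064.
5:4 ≈ 1.250; option D is nearest (Δ 0.010).

D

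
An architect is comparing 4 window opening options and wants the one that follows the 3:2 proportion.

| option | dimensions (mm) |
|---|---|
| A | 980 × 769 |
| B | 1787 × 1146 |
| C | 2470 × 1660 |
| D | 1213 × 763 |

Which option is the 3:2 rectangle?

C

Target 3:2 ≈ 1.500.
A: 1.274 (Δ0.226)  B: 1.559 (Δ0.059)  C: 1.488 (Δ0.012)  D: 1.590 (Δ0.090)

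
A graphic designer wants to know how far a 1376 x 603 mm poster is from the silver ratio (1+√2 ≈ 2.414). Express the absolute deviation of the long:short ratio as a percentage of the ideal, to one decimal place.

5.5%

Ratio = 1376 / 603 ≈ 2.2819.
Ideal silver ratio ≈ 2.4142. |2.2819 − 2.4142| / 2.4142 ≈ 5.48% → 5.5%.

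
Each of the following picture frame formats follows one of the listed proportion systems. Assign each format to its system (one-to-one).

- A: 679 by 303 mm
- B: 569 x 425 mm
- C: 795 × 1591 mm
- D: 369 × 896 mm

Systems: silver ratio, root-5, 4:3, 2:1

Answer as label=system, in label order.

Ratios: A ≈ 2.241; B ≈ 1.339; C ≈ 2.001; D ≈ 2.428.
Targets: silver ratio ≈ 2.414; root-5 ≈ 2.236; 4:3 ≈ 1.333; 2:1 ≈ 2.000.

A=root-5, B=4:3, C=2:1, D=silver ratio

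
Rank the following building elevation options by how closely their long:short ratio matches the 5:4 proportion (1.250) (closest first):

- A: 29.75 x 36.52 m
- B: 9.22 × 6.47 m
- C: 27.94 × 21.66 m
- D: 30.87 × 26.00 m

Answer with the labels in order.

A, C, D, B

A: 36.52/29.75 ≈ 1.228 → |1.228 − 1.250| = 0.022
B: 9.22/6.47 ≈ 1.425 → |1.425 − 1.250| = 0.175
C: 27.94/21.66 ≈ 1.290 → |1.290 − 1.250| = 0.040
D: 30.87/26.00 ≈ 1.187 → |1.187 − 1.250| = 0.063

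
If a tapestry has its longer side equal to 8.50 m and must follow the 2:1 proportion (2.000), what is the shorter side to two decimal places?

4.25 m

2:1 = 2.00000.
Shorter side = 8.50 ÷ 2.00000 ≈ 4.2500 → 4.25 m.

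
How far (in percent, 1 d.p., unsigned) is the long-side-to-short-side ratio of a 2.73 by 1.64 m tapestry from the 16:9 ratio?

Ratio = 2.73 / 1.64 ≈ 1.6646.
Ideal 16:9 ≈ 1.7778. |1.6646 − 1.7778| / 1.7778 ≈ 6.37% → 6.4%.

6.4%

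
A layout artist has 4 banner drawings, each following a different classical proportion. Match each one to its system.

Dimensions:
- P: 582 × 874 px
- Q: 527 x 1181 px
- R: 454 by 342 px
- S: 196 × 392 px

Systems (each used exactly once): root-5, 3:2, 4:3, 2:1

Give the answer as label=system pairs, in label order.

Ratios: P ≈ 1.502; Q ≈ 2.241; R ≈ 1.327; S ≈ 2.000.
Targets: root-5 ≈ 2.236; 3:2 ≈ 1.500; 4:3 ≈ 1.333; 2:1 ≈ 2.000.

P=3:2, Q=root-5, R=4:3, S=2:1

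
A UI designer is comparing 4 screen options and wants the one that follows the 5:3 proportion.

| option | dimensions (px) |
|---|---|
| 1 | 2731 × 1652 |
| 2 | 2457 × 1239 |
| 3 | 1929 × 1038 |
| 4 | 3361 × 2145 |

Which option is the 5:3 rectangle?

1

Target 5:3 ≈ 1.667.
1: 1.653 (Δ0.014)  2: 1.983 (Δ0.316)  3: 1.858 (Δ0.191)  4: 1.567 (Δ0.100)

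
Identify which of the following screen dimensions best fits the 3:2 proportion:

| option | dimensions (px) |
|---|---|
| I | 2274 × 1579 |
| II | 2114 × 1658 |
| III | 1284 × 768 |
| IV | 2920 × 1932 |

IV

Target 3:2 ≈ 1.500.
I: 1.440 (Δ0.060)  II: 1.275 (Δ0.225)  III: 1.672 (Δ0.172)  IV: 1.511 (Δ0.011)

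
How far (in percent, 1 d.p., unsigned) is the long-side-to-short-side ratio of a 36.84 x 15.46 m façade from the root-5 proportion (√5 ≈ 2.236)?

Ratio = 36.84 / 15.46 ≈ 2.3829.
Ideal root-5 ≈ 2.2361. |2.3829 − 2.2361| / 2.2361 ≈ 6.57% → 6.6%.

6.6%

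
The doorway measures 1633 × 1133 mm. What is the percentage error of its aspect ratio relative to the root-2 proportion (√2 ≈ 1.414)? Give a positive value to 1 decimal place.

Ratio = 1633 / 1133 ≈ 1.4413.
Ideal root-2 ≈ 1.4142. |1.4413 − 1.4142| / 1.4142 ≈ 1.92% → 1.9%.

1.9%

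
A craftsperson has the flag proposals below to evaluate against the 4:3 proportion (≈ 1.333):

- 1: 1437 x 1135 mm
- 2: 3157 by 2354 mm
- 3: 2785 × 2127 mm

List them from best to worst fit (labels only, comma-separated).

Ratios: 1 = 1437 / 1135 ≈ 1.266; 2 = 3157 / 2354 ≈ 1.341; 3 = 2785 / 2127 ≈ 1.309.
|Δ from 1.333|: 1 0.067; 2 0.008; 3 0.024.

2, 3, 1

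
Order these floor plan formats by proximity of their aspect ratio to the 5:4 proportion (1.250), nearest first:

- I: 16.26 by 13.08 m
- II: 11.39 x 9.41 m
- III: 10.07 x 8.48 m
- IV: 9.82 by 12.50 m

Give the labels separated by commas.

I, IV, II, III

Ratios: I = 16.26 / 13.08 ≈ 1.243; II = 11.39 / 9.41 ≈ 1.210; III = 10.07 / 8.48 ≈ 1.188; IV = 12.50 / 9.82 ≈ 1.273.
|Δ from 1.250|: I 0.007; II 0.040; III 0.062; IV 0.023.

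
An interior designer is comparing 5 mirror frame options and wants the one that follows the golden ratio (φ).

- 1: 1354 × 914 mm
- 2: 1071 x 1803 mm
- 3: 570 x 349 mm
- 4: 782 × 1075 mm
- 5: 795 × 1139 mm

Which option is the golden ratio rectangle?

Target golden ratio ≈ 1.618.
1: 1.481 (Δ0.137)  2: 1.683 (Δ0.065)  3: 1.633 (Δ0.015)  4: 1.375 (Δ0.243)  5: 1.433 (Δ0.185)

3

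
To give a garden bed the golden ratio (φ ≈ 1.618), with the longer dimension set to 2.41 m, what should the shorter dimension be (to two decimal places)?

golden ratio ≈ 1.61803.
Shorter side = 2.41 ÷ 1.61803 ≈ 1.4895 → 1.49 m.

1.49 m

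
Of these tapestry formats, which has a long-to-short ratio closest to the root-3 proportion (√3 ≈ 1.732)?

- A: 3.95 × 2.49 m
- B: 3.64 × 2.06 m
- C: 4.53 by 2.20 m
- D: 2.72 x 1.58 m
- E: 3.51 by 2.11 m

D

Ratios (long/short): A ≈ 1.586; B ≈ 1.767; C ≈ 2.059; D ≈ 1.722; E ≈ 1.664.
root-3 ≈ 1.732; option D is nearest (Δ 0.010).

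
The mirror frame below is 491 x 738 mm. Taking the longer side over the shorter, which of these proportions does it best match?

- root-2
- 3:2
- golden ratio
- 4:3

3:2

738/491 ≈ 1.503. Nearest candidates are 3:2 (1.500, off by 0.003) and root-2 (1.414, off by 0.089).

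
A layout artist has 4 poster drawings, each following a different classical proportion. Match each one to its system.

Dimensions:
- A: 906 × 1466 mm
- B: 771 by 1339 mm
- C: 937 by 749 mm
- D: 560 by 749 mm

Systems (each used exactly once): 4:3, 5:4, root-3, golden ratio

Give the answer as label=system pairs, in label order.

A=golden ratio, B=root-3, C=5:4, D=4:3

A = 1466/906 ≈ 1.618 → golden ratio (1.618)
B = 1339/771 ≈ 1.737 → root-3 (1.732)
C = 937/749 ≈ 1.251 → 5:4 (1.250)
D = 749/560 ≈ 1.337 → 4:3 (1.333)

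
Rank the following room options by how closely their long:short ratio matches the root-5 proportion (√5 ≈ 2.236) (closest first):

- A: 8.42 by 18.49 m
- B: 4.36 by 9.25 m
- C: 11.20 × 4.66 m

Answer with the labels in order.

A: 18.49/8.42 ≈ 2.196 → |2.196 − 2.236| = 0.040
B: 9.25/4.36 ≈ 2.122 → |2.122 − 2.236| = 0.114
C: 11.20/4.66 ≈ 2.403 → |2.403 − 2.236| = 0.167

A, B, C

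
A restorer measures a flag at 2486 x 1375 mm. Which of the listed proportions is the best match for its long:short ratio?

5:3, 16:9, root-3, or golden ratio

2486/1375 ≈ 1.808. Nearest candidates are 16:9 (1.778, off by 0.030) and root-3 (1.732, off by 0.076).

16:9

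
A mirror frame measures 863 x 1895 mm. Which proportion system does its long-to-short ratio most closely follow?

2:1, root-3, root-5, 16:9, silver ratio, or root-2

root-5

1895/863 ≈ 2.196. Nearest candidates are root-5 (2.236, off by 0.040) and 2:1 (2.000, off by 0.196).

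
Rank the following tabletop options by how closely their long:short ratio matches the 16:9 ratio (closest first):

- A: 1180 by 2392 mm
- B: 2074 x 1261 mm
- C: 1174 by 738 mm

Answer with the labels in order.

B, C, A

Ratios: A = 2392 / 1180 ≈ 2.027; B = 2074 / 1261 ≈ 1.645; C = 1174 / 738 ≈ 1.591.
|Δ from 1.778|: A 0.249; B 0.133; C 0.187.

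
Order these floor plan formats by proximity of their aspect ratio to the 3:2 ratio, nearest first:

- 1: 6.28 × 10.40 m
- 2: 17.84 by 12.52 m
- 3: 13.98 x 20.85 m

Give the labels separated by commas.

1: 10.40/6.28 ≈ 1.656 → |1.656 − 1.500| = 0.156
2: 17.84/12.52 ≈ 1.425 → |1.425 − 1.500| = 0.075
3: 20.85/13.98 ≈ 1.491 → |1.491 − 1.500| = 0.009

3, 2, 1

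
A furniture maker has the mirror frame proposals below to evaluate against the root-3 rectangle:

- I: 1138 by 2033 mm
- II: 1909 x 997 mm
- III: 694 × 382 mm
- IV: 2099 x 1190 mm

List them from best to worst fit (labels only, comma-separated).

Ratios: I = 2033 / 1138 ≈ 1.786; II = 1909 / 997 ≈ 1.915; III = 694 / 382 ≈ 1.817; IV = 2099 / 1190 ≈ 1.764.
|Δ from 1.732|: I 0.054; II 0.183; III 0.085; IV 0.032.

IV, I, III, II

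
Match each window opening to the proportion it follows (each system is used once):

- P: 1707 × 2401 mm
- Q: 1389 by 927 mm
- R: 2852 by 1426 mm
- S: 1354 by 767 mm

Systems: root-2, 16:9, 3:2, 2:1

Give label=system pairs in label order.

P = 2401/1707 ≈ 1.407 → root-2 (1.414)
Q = 1389/927 ≈ 1.498 → 3:2 (1.500)
R = 2852/1426 ≈ 2.000 → 2:1 (2.000)
S = 1354/767 ≈ 1.765 → 16:9 (1.778)

P=root-2, Q=3:2, R=2:1, S=16:9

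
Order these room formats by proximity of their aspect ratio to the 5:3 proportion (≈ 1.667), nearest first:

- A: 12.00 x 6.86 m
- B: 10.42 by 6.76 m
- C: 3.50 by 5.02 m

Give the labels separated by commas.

Ratios: A = 12.00 / 6.86 ≈ 1.749; B = 10.42 / 6.76 ≈ 1.541; C = 5.02 / 3.50 ≈ 1.434.
|Δ from 1.667|: A 0.082; B 0.126; C 0.233.

A, B, C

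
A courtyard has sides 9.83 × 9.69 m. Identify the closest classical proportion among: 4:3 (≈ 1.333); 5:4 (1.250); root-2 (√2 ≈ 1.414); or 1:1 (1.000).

9.83/9.69 ≈ 1.014. Nearest candidates are 1:1 (1.000, off by 0.014) and 5:4 (1.250, off by 0.236).

1:1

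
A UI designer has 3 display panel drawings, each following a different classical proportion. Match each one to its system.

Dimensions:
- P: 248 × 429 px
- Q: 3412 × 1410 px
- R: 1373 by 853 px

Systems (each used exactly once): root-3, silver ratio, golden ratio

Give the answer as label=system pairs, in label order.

P=root-3, Q=silver ratio, R=golden ratio

Ratios: P ≈ 1.730; Q ≈ 2.420; R ≈ 1.610.
Targets: root-3 ≈ 1.732; silver ratio ≈ 2.414; golden ratio ≈ 1.618.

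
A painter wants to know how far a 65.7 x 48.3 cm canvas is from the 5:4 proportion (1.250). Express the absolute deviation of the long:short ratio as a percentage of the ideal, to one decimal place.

8.8%

Ratio = 65.7 / 48.3 ≈ 1.3602.
Ideal 5:4 = 1.2500. |1.3602 − 1.2500| / 1.2500 ≈ 8.82% → 8.8%.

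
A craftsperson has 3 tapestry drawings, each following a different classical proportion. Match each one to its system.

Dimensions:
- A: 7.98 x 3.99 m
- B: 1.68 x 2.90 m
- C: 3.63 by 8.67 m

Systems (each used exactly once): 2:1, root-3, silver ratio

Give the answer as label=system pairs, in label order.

Ratios: A ≈ 2.000; B ≈ 1.726; C ≈ 2.388.
Targets: 2:1 ≈ 2.000; root-3 ≈ 1.732; silver ratio ≈ 2.414.

A=2:1, B=root-3, C=silver ratio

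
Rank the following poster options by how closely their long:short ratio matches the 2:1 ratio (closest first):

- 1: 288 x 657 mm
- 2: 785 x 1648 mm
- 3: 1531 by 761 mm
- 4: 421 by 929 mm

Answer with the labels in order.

1: 657/288 ≈ 2.281 → |2.281 − 2.000| = 0.281
2: 1648/785 ≈ 2.099 → |2.099 − 2.000| = 0.099
3: 1531/761 ≈ 2.012 → |2.012 − 2.000| = 0.012
4: 929/421 ≈ 2.207 → |2.207 − 2.000| = 0.207

3, 2, 4, 1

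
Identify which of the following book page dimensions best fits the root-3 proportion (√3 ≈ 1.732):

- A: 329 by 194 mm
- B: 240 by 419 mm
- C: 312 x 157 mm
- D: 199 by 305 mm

B

Ratios (long/short): A ≈ 1.696; B ≈ 1.746; C ≈ 1.987; D ≈ 1.533.
root-3 ≈ 1.732; option B is nearest (Δ 0.014).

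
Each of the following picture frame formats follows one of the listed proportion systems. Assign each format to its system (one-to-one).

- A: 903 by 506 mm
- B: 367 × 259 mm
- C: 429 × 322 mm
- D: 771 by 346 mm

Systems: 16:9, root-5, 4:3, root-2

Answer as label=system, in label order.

A = 903/506 ≈ 1.785 → 16:9 (1.778)
B = 367/259 ≈ 1.417 → root-2 (1.414)
C = 429/322 ≈ 1.332 → 4:3 (1.333)
D = 771/346 ≈ 2.228 → root-5 (2.236)

A=16:9, B=root-2, C=4:3, D=root-5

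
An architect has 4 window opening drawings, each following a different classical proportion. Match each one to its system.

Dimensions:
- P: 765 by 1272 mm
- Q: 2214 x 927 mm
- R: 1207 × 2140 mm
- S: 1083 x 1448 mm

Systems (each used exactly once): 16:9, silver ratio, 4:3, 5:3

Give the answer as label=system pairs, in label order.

Ratios: P ≈ 1.663; Q ≈ 2.388; R ≈ 1.773; S ≈ 1.337.
Targets: 16:9 ≈ 1.778; silver ratio ≈ 2.414; 4:3 ≈ 1.333; 5:3 ≈ 1.667.

P=5:3, Q=silver ratio, R=16:9, S=4:3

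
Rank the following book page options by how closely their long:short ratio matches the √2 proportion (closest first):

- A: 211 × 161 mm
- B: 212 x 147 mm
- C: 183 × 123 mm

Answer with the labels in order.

B, C, A

Ratios: A = 211 / 161 ≈ 1.311; B = 212 / 147 ≈ 1.442; C = 183 / 123 ≈ 1.488.
|Δ from 1.414|: A 0.103; B 0.028; C 0.074.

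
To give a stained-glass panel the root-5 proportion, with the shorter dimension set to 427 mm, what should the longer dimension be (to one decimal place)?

954.8 mm

root-5 ≈ 2.23607.
Longer side = 427 × 2.23607 ≈ 954.802 → 954.8 mm.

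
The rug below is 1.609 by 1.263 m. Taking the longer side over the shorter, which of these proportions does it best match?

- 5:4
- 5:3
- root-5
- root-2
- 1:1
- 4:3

1.609/1.263 ≈ 1.274. Nearest candidates are 5:4 (1.250, off by 0.024) and 4:3 (1.333, off by 0.059).

5:4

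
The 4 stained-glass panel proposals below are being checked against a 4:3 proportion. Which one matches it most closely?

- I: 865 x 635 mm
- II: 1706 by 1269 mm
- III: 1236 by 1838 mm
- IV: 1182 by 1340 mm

Ratios (long/short): I ≈ 1.362; II ≈ 1.344; III ≈ 1.487; IV ≈ 1.134.
4:3 ≈ 1.333; option II is nearest (Δ 0.011).

II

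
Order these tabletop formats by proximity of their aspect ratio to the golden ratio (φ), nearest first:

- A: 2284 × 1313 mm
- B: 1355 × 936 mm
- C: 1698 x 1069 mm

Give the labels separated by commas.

C, A, B

Ratios: A = 2284 / 1313 ≈ 1.740; B = 1355 / 936 ≈ 1.448; C = 1698 / 1069 ≈ 1.588.
|Δ from 1.618|: A 0.122; B 0.170; C 0.030.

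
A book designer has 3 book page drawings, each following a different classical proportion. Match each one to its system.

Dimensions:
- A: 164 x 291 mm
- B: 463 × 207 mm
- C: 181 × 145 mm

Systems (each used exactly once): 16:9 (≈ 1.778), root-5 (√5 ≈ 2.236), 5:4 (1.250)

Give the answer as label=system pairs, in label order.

A = 291/164 ≈ 1.774 → 16:9 (1.778)
B = 463/207 ≈ 2.237 → root-5 (2.236)
C = 181/145 ≈ 1.248 → 5:4 (1.250)

A=16:9, B=root-5, C=5:4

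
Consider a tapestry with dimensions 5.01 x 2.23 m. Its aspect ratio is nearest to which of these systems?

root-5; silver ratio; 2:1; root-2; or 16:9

root-5

Ratio = 5.01 / 2.23 ≈ 2.247.
Distances: root-5 2.236 (Δ 0.011); silver ratio 2.414 (Δ 0.167); 2:1 2.000 (Δ 0.247); root-2 1.414 (Δ 0.833); 16:9 1.778 (Δ 0.469).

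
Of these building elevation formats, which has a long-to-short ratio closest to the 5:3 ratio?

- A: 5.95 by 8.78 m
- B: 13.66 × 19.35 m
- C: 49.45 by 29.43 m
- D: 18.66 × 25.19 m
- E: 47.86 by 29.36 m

Ratios (long/short): A ≈ 1.476; B ≈ 1.417; C ≈ 1.680; D ≈ 1.350; E ≈ 1.630.
5:3 ≈ 1.667; option C is nearest (Δ 0.013).

C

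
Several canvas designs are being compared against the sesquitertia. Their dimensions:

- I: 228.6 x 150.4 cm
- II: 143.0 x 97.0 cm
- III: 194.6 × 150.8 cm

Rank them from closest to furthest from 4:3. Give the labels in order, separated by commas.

III, II, I

I: 228.6/150.4 ≈ 1.520 → |1.520 − 1.333| = 0.187
II: 143.0/97.0 ≈ 1.474 → |1.474 − 1.333| = 0.141
III: 194.6/150.8 ≈ 1.290 → |1.290 − 1.333| = 0.043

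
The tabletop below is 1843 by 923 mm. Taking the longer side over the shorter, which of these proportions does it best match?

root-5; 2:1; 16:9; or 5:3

Ratio = 1843 / 923 ≈ 1.997.
Distances: root-5 2.236 (Δ 0.239); 2:1 2.000 (Δ 0.003); 16:9 1.778 (Δ 0.219); 5:3 1.667 (Δ 0.330).

2:1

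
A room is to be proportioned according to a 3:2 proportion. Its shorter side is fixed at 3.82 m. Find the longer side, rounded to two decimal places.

5.73 m

3:2 = 1.50000.
Longer side = 3.82 × 1.50000 ≈ 5.7300 → 5.73 m.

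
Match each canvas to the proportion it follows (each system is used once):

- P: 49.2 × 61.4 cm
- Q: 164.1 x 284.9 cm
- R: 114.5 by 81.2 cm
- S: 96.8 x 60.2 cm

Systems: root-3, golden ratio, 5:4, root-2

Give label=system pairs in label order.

P=5:4, Q=root-3, R=root-2, S=golden ratio

Ratios: P ≈ 1.248; Q ≈ 1.736; R ≈ 1.410; S ≈ 1.608.
Targets: root-3 ≈ 1.732; golden ratio ≈ 1.618; 5:4 ≈ 1.250; root-2 ≈ 1.414.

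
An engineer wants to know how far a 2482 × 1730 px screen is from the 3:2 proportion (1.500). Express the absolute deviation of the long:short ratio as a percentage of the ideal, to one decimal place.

4.4%

Ratio = 2482 / 1730 ≈ 1.4347.
Ideal 3:2 = 1.5000. |1.4347 − 1.5000| / 1.5000 ≈ 4.35% → 4.4%.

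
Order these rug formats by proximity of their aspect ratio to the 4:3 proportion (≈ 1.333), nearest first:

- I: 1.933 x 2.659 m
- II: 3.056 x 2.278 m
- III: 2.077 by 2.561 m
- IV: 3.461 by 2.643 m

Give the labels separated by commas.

Ratios: I = 2.659 / 1.933 ≈ 1.376; II = 3.056 / 2.278 ≈ 1.342; III = 2.561 / 2.077 ≈ 1.233; IV = 3.461 / 2.643 ≈ 1.309.
|Δ from 1.333|: I 0.043; II 0.009; III 0.100; IV 0.024.

II, IV, I, III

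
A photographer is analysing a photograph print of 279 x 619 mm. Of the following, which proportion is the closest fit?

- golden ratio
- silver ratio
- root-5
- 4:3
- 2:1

root-5

Ratio = 619 / 279 ≈ 2.219.
Distances: golden ratio 1.618 (Δ 0.601); silver ratio 2.414 (Δ 0.195); root-5 2.236 (Δ 0.017); 4:3 1.333 (Δ 0.886); 2:1 2.000 (Δ 0.219).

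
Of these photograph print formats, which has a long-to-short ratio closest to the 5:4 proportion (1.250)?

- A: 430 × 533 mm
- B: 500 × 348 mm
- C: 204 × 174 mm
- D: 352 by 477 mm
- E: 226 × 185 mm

Ratios (long/short): A ≈ 1.240; B ≈ 1.437; C ≈ 1.172; D ≈ 1.355; E ≈ 1.222.
5:4 ≈ 1.250; option A is nearest (Δ 0.010).

A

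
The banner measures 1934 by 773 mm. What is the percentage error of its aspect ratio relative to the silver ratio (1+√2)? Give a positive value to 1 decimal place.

3.6%

Ratio = 1934 / 773 ≈ 2.5019.
Ideal silver ratio ≈ 2.4142. |2.5019 − 2.4142| / 2.4142 ≈ 3.63% → 3.6%.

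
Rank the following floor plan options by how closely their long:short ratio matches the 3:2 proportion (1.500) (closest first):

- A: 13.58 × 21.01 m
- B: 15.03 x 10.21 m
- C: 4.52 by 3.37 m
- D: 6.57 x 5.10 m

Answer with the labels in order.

B, A, C, D

Ratios: A = 21.01 / 13.58 ≈ 1.547; B = 15.03 / 10.21 ≈ 1.472; C = 4.52 / 3.37 ≈ 1.341; D = 6.57 / 5.10 ≈ 1.288.
|Δ from 1.500|: A 0.047; B 0.028; C 0.159; D 0.212.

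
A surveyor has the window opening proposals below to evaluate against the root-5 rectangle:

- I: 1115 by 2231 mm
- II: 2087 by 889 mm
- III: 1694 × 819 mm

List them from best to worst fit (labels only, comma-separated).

II, III, I

I: 2231/1115 ≈ 2.001 → |2.001 − 2.236| = 0.235
II: 2087/889 ≈ 2.348 → |2.348 − 2.236| = 0.112
III: 1694/819 ≈ 2.068 → |2.068 − 2.236| = 0.168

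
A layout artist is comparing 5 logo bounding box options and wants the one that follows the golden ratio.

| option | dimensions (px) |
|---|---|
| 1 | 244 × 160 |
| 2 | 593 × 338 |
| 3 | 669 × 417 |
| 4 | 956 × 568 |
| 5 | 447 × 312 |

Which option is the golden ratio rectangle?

3

Ratios (long/short): 1 ≈ 1.525; 2 ≈ 1.754; 3 ≈ 1.604; 4 ≈ 1.683; 5 ≈ 1.433.
golden ratio ≈ 1.618; option 3 is nearest (Δ 0.014).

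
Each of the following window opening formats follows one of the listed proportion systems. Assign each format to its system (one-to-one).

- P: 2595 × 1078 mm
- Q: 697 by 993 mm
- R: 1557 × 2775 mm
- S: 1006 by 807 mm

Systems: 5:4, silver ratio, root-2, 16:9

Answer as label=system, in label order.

P=silver ratio, Q=root-2, R=16:9, S=5:4

Ratios: P ≈ 2.407; Q ≈ 1.425; R ≈ 1.782; S ≈ 1.247.
Targets: 5:4 ≈ 1.250; silver ratio ≈ 2.414; root-2 ≈ 1.414; 16:9 ≈ 1.778.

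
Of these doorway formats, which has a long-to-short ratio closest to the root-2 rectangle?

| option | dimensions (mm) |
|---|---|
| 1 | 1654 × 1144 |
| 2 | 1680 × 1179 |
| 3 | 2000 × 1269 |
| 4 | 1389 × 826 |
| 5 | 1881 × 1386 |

Ratios (long/short): 1 ≈ 1.446; 2 ≈ 1.425; 3 ≈ 1.576; 4 ≈ 1.682; 5 ≈ 1.357.
root-2 ≈ 1.414; option 2 is nearest (Δ 0.011).

2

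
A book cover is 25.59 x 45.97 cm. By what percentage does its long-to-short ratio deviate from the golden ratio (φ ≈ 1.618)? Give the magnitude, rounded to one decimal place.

Ratio = 45.97 / 25.59 ≈ 1.7964.
Ideal golden ratio ≈ 1.6180. |1.7964 − 1.6180| / 1.6180 ≈ 11.03% → 11.0%.

11.0%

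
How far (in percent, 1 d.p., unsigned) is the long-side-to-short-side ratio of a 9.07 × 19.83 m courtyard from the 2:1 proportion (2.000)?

Ratio = 19.83 / 9.07 ≈ 2.1863.
Ideal 2:1 = 2.0000. |2.1863 − 2.0000| / 2.0000 ≈ 9.32% → 9.3%.

9.3%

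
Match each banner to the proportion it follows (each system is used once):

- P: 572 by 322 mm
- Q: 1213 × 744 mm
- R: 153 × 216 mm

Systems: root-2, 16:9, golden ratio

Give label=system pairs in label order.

P=16:9, Q=golden ratio, R=root-2

Ratios: P ≈ 1.776; Q ≈ 1.630; R ≈ 1.412.
Targets: root-2 ≈ 1.414; 16:9 ≈ 1.778; golden ratio ≈ 1.618.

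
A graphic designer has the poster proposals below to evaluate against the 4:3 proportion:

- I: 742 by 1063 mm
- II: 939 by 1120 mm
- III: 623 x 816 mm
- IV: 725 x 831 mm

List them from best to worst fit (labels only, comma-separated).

Ratios: I = 1063 / 742 ≈ 1.433; II = 1120 / 939 ≈ 1.193; III = 816 / 623 ≈ 1.310; IV = 831 / 725 ≈ 1.146.
|Δ from 1.333|: I 0.100; II 0.140; III 0.023; IV 0.187.

III, I, II, IV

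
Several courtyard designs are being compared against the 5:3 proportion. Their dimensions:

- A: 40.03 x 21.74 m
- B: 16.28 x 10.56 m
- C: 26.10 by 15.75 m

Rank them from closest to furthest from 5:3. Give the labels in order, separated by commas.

C, B, A

A: 40.03/21.74 ≈ 1.841 → |1.841 − 1.667| = 0.174
B: 16.28/10.56 ≈ 1.542 → |1.542 − 1.667| = 0.125
C: 26.10/15.75 ≈ 1.657 → |1.657 − 1.667| = 0.010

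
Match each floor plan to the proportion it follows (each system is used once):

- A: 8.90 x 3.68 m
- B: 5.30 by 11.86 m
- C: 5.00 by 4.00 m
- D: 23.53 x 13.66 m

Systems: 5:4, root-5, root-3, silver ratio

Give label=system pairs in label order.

A=silver ratio, B=root-5, C=5:4, D=root-3

A = 8.90/3.68 ≈ 2.418 → silver ratio (2.414)
B = 11.86/5.30 ≈ 2.238 → root-5 (2.236)
C = 5.00/4.00 ≈ 1.250 → 5:4 (1.250)
D = 23.53/13.66 ≈ 1.723 → root-3 (1.732)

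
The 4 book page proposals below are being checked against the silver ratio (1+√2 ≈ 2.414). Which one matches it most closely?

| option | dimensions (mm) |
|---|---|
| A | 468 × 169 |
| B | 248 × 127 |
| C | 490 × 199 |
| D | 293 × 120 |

D

Target silver ratio ≈ 2.414.
A: 2.769 (Δ0.355)  B: 1.953 (Δ0.461)  C: 2.462 (Δ0.048)  D: 2.442 (Δ0.028)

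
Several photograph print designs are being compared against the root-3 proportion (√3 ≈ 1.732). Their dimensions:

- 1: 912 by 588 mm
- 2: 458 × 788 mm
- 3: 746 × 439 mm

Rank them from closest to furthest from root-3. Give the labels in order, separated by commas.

Ratios: 1 = 912 / 588 ≈ 1.551; 2 = 788 / 458 ≈ 1.721; 3 = 746 / 439 ≈ 1.699.
|Δ from 1.732|: 1 0.181; 2 0.011; 3 0.033.

2, 3, 1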